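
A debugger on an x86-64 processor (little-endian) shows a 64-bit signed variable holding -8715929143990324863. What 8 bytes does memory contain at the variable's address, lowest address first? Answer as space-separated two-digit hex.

81 71 FB 5C 9F CC 0A 87

Two's complement of -8715929143990324863 in 64 bits: 8715929143990324863 = 0x78F53360A3048E7F; invert → 0x870ACC9F5CFB7180; add 1 → 0x870ACC9F5CFB7181.
Split into bytes (most-significant first): 87 0A CC 9F 5C FB 71 81.
Little-endian: lowest address holds the least-significant byte.
So at ascending addresses the bytes are 81 71 FB 5C 9F CC 0A 87.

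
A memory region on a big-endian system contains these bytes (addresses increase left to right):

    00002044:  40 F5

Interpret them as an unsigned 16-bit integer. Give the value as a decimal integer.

Big-endian: lowest address holds the most-significant byte.
The bytes are already most-significant first: 0x40F5.
0x40F5 = 16629.

16629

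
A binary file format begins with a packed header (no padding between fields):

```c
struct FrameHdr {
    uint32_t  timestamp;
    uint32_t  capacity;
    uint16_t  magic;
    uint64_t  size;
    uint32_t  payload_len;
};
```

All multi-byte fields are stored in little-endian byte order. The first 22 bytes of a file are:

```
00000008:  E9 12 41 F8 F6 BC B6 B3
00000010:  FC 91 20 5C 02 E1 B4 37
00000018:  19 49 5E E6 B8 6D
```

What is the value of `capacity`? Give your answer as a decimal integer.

3015097590

`capacity` follows `timestamp` (4 bytes), so it starts at byte offset 4 and occupies 4 bytes.
Bytes at offsets 4..7: F6 BC B6 B3.
In little-endian order the low byte comes first in memory.
Reassemble most-significant byte first: B3 B6 BC F6 → 0xB3B6BCF6.
0xB3B6BCF6 = 3015097590.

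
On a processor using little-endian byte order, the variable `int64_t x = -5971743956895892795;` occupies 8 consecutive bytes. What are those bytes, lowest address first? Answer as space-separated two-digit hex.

Two's complement of -5971743956895892795 in 64 bits: 5971743956895892795 = 0x52DFE57D385D853B; invert → 0xAD201A82C7A27AC4; add 1 → 0xAD201A82C7A27AC5.
Split into bytes (most-significant first): AD 20 1A 82 C7 A2 7A C5.
Little-endian stores the least-significant byte at the lowest address.
So at ascending addresses the bytes are C5 7A A2 C7 82 1A 20 AD.

C5 7A A2 C7 82 1A 20 AD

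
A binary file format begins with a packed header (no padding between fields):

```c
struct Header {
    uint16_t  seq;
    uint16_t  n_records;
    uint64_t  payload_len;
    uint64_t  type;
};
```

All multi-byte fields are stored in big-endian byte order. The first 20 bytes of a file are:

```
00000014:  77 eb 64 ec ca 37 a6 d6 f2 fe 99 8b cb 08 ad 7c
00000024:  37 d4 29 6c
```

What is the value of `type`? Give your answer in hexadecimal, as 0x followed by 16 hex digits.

`type` follows `seq` (2 B), `n_records` (2 B), `payload_len` (8 B), so it starts at offset 2 + 2 + 8 = 12 and occupies 8 bytes.
Bytes at offsets 12..19: CB 08 AD 7C 37 D4 29 6C.
Big-endian stores the most-significant byte at the lowest address.
The bytes are already most-significant first: 0xCB08AD7C37D4296C.

0xCB08AD7C37D4296C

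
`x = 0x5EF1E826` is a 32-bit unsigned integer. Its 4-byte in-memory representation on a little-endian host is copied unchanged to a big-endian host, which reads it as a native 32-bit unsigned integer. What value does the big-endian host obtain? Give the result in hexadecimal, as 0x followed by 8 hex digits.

0x26E8F15E

Stored little-endian, the bytes at ascending addresses are 26 E8 F1 5E.
Read back as big-endian, the last byte is least significant, giving 0x26E8F15E.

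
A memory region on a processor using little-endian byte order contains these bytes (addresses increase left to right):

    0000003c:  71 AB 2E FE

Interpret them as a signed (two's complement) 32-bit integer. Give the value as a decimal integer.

-30495887

Little-endian stores the least-significant byte at the lowest address.
Reassemble most-significant byte first: FE 2E AB 71 → 0xFE2EAB71.
Top bit is set, so as a signed 32-bit value this is 0xFE2EAB71 − 2^32 = -30495887.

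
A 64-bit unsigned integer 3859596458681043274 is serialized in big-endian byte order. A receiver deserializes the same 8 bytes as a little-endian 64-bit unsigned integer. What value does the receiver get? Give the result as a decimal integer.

5334807021252939829

3859596458681043274 in 64-bit hexadecimal is 0x35900A87B80A094A.
Stored big-endian, the bytes at ascending addresses are 35 90 0A 87 B8 0A 09 4A.
Read back as little-endian, the first byte is least significant, giving 0x4A090AB8870A9035.
0x4A090AB8870A9035 = 5334807021252939829.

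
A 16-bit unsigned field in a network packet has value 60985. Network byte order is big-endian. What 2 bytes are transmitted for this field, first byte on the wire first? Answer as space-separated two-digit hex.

EE 39

60985 in hexadecimal, padded to 16 bits, is 0xEE39.
Split into bytes (most-significant first): EE 39.
Big-endian stores the most-significant byte at the lowest address.
So the memory order matches the most-significant-first order: EE 39.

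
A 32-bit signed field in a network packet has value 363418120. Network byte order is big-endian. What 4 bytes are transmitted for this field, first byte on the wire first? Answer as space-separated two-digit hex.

363418120 in hexadecimal, padded to 32 bits, is 0x15A95208.
Split into bytes (most-significant first): 15 A9 52 08.
Big-endian stores the most-significant byte at the lowest address.
So the memory order matches the most-significant-first order: 15 A9 52 08.

15 A9 52 08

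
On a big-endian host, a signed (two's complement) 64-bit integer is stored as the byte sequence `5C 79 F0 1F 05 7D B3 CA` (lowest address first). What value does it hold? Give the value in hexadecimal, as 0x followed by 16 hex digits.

Big-endian: lowest address holds the most-significant byte.
The bytes are already most-significant first: 0x5C79F01F057DB3CA.

0x5C79F01F057DB3CA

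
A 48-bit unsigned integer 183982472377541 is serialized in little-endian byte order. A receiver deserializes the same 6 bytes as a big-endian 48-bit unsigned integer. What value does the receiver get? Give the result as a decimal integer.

183982472377541 in 48-bit hexadecimal is 0xA754C1E934C5.
Stored little-endian, the bytes at ascending addresses are C5 34 E9 C1 54 A7.
Read back as big-endian, the last byte is least significant, giving 0xC534E9C154A7.
0xC534E9C154A7 = 216831050732711.

216831050732711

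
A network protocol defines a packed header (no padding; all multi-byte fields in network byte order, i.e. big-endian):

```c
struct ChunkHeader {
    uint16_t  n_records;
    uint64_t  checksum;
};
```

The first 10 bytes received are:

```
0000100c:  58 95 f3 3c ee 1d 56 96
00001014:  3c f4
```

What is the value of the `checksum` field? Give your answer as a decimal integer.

`checksum` follows `n_records` (2 bytes), so it starts at byte offset 2 and occupies 8 bytes.
Bytes at offsets 2..9: F3 3C EE 1D 56 96 3C F4.
Big-endian stores the most-significant byte at the lowest address.
The bytes are already most-significant first: 0xF33CEE1D56963CF4.
0xF33CEE1D56963CF4 = 17527145659593276660.

17527145659593276660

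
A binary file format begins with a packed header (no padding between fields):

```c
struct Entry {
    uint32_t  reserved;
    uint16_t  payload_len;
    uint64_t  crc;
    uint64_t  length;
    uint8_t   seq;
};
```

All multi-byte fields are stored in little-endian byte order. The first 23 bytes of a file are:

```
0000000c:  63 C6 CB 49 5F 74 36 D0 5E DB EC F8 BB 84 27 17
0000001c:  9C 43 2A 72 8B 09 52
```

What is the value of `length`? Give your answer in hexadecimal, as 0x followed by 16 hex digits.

0x098B722A439C1727

`length` follows `reserved` (4 B), `payload_len` (2 B), `crc` (8 B), so it starts at offset 4 + 2 + 8 = 14 and occupies 8 bytes.
Bytes at offsets 14..21: 27 17 9C 43 2A 72 8B 09.
In little-endian order the low byte comes first in memory.
Reassemble most-significant byte first: 09 8B 72 2A 43 9C 17 27 → 0x098B722A439C1727.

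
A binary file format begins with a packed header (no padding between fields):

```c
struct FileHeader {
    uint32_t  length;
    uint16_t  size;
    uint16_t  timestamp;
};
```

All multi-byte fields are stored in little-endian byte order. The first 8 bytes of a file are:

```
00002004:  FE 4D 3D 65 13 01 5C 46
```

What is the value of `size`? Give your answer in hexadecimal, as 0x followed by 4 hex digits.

0x0113

`size` follows `length` (4 bytes), so it starts at byte offset 4 and occupies 2 bytes.
Bytes at offsets 4..5: 13 01.
Little-endian stores the least-significant byte at the lowest address.
Reassemble most-significant byte first: 01 13 → 0x0113.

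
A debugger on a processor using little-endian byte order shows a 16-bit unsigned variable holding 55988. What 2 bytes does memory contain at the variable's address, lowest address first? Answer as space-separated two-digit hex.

55988 in hexadecimal, padded to 16 bits, is 0xDAB4.
Split into bytes (most-significant first): DA B4.
In little-endian order the low byte comes first in memory.
So at ascending addresses the bytes are B4 DA.

B4 DA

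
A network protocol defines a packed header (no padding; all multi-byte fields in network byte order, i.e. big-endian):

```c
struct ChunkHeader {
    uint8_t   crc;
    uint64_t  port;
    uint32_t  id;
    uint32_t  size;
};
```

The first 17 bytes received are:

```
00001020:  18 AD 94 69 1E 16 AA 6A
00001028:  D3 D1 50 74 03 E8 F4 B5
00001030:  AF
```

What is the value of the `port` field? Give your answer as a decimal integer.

12507737643064912595

`port` follows `crc` (1 byte), so it starts at byte offset 1 and occupies 8 bytes.
Bytes at offsets 1..8: AD 94 69 1E 16 AA 6A D3.
In big-endian order the high byte comes first in memory.
The bytes are already most-significant first: 0xAD94691E16AA6AD3.
0xAD94691E16AA6AD3 = 12507737643064912595.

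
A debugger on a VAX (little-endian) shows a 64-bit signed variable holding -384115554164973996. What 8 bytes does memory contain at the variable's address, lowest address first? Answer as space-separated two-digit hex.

Two's complement of -384115554164973996 in 64 bits: 384115554164973996 = 0x0554A70FB6B4A1AC; invert → 0xFAAB58F0494B5E53; add 1 → 0xFAAB58F0494B5E54.
Split into bytes (most-significant first): FA AB 58 F0 49 4B 5E 54.
Little-endian stores the least-significant byte at the lowest address.
So at ascending addresses the bytes are 54 5E 4B 49 F0 58 AB FA.

54 5E 4B 49 F0 58 AB FA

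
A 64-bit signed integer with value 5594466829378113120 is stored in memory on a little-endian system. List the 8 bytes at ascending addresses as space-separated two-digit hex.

60 CE C9 C8 F0 89 A3 4D

5594466829378113120 in hexadecimal, padded to 64 bits, is 0x4DA389F0C8C9CE60.
Split into bytes (most-significant first): 4D A3 89 F0 C8 C9 CE 60.
Little-endian: lowest address holds the least-significant byte.
So at ascending addresses the bytes are 60 CE C9 C8 F0 89 A3 4D.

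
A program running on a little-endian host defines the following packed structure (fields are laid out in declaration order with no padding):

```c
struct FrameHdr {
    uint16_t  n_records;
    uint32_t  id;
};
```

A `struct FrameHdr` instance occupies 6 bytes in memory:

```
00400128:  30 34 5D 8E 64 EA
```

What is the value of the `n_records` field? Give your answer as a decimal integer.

`n_records` is the first field, at byte offset 0, occupying 2 bytes.
Bytes at offsets 0..1: 30 34.
Little-endian: lowest address holds the least-significant byte.
Reassemble most-significant byte first: 34 30 → 0x3430.
0x3430 = 13360.

13360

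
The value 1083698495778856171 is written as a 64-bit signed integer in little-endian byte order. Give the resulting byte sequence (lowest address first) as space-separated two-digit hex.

1083698495778856171 in hexadecimal, padded to 64 bits, is 0x0F0A120A4C861CEB.
Split into bytes (most-significant first): 0F 0A 12 0A 4C 86 1C EB.
Little-endian: lowest address holds the least-significant byte.
So at ascending addresses the bytes are EB 1C 86 4C 0A 12 0A 0F.

EB 1C 86 4C 0A 12 0A 0F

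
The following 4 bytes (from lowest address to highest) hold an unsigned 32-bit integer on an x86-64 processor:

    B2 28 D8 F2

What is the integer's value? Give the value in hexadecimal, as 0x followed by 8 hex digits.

Little-endian stores the least-significant byte at the lowest address.
Reassemble most-significant byte first: F2 D8 28 B2 → 0xF2D828B2.

0xF2D828B2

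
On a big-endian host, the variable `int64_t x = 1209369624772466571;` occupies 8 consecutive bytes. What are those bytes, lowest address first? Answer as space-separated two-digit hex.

10 C8 8B 44 26 B5 D7 8B

1209369624772466571 in hexadecimal, padded to 64 bits, is 0x10C88B4426B5D78B.
Split into bytes (most-significant first): 10 C8 8B 44 26 B5 D7 8B.
Big-endian stores the most-significant byte at the lowest address.
So the memory order matches the most-significant-first order: 10 C8 8B 44 26 B5 D7 8B.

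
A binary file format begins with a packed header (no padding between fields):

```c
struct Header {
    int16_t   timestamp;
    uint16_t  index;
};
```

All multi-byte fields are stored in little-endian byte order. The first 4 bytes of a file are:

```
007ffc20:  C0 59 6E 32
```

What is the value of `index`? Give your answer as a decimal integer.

`index` follows `timestamp` (2 bytes), so it starts at byte offset 2 and occupies 2 bytes.
Bytes at offsets 2..3: 6E 32.
Little-endian stores the least-significant byte at the lowest address.
Reassemble most-significant byte first: 32 6E → 0x326E.
0x326E = 12910.

12910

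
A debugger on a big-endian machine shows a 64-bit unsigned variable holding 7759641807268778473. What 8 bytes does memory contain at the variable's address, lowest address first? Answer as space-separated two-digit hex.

6B AF C9 1C 82 86 91 E9

7759641807268778473 in hexadecimal, padded to 64 bits, is 0x6BAFC91C828691E9.
Split into bytes (most-significant first): 6B AF C9 1C 82 86 91 E9.
In big-endian order the high byte comes first in memory.
So the memory order matches the most-significant-first order: 6B AF C9 1C 82 86 91 E9.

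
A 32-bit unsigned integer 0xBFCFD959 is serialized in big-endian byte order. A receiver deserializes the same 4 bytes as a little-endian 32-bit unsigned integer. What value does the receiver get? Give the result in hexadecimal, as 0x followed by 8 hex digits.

Stored big-endian, the bytes at ascending addresses are BF CF D9 59.
Read back as little-endian, the first byte is least significant, giving 0x59D9CFBF.

0x59D9CFBF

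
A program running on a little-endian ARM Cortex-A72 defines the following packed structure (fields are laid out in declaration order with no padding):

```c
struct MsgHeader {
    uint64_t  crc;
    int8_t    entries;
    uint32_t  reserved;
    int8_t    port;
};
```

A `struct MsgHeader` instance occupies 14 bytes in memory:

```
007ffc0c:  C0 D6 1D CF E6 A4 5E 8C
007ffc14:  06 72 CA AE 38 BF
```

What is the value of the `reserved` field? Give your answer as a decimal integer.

950979186

`reserved` follows `crc` (8 B), `entries` (1 B), so it starts at offset 8 + 1 = 9 and occupies 4 bytes.
Bytes at offsets 9..12: 72 CA AE 38.
Little-endian stores the least-significant byte at the lowest address.
Reassemble most-significant byte first: 38 AE CA 72 → 0x38AECA72.
0x38AECA72 = 950979186.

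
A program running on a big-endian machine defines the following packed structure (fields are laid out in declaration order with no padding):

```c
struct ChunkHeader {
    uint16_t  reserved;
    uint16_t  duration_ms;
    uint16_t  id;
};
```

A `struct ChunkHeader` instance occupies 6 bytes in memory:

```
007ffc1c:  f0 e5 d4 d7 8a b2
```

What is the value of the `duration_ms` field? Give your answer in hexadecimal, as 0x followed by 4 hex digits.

`duration_ms` follows `reserved` (2 bytes), so it starts at byte offset 2 and occupies 2 bytes.
Bytes at offsets 2..3: D4 D7.
Big-endian: lowest address holds the most-significant byte.
The bytes are already most-significant first: 0xD4D7.

0xD4D7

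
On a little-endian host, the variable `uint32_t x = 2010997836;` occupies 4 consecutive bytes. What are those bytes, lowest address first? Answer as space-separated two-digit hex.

2010997836 in hexadecimal, padded to 32 bits, is 0x77DD644C.
Split into bytes (most-significant first): 77 DD 64 4C.
Little-endian stores the least-significant byte at the lowest address.
So at ascending addresses the bytes are 4C 64 DD 77.

4C 64 DD 77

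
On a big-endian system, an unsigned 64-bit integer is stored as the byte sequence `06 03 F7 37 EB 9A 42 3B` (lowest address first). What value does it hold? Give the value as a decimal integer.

Big-endian: lowest address holds the most-significant byte.
The bytes are already most-significant first: 0x0603F737EB9A423B.
0x0603F737EB9A423B = 433461808705716795.

433461808705716795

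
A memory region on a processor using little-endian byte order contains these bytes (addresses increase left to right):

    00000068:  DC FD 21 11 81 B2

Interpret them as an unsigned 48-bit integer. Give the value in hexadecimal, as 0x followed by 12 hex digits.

0xB2811121FDDC

In little-endian order the low byte comes first in memory.
Reassemble most-significant byte first: B2 81 11 21 FD DC → 0xB2811121FDDC.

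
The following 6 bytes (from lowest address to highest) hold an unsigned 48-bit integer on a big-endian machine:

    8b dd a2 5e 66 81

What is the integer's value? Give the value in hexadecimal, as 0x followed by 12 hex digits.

Big-endian: lowest address holds the most-significant byte.
The bytes are already most-significant first: 0x8BDDA25E6681.

0x8BDDA25E6681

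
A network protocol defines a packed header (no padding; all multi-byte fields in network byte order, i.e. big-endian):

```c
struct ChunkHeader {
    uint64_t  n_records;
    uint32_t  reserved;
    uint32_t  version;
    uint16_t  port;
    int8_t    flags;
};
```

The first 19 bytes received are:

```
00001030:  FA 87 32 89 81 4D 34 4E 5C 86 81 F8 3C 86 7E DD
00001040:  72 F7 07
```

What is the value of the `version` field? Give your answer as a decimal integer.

`version` follows `n_records` (8 B), `reserved` (4 B), so it starts at offset 8 + 4 = 12 and occupies 4 bytes.
Bytes at offsets 12..15: 3C 86 7E DD.
Big-endian stores the most-significant byte at the lowest address.
The bytes are already most-significant first: 0x3C867EDD.
0x3C867EDD = 1015447261.

1015447261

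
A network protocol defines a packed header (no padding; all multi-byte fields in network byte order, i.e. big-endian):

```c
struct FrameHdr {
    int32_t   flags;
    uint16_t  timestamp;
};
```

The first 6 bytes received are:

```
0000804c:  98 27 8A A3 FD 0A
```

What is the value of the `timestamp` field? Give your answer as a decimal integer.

64778

`timestamp` follows `flags` (4 bytes), so it starts at byte offset 4 and occupies 2 bytes.
Bytes at offsets 4..5: FD 0A.
Big-endian: lowest address holds the most-significant byte.
The bytes are already most-significant first: 0xFD0A.
0xFD0A = 64778.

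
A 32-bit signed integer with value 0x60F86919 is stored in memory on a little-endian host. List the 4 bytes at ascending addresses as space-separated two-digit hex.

19 69 F8 60

Split into bytes (most-significant first): 60 F8 69 19.
In little-endian order the low byte comes first in memory.
So at ascending addresses the bytes are 19 69 F8 60.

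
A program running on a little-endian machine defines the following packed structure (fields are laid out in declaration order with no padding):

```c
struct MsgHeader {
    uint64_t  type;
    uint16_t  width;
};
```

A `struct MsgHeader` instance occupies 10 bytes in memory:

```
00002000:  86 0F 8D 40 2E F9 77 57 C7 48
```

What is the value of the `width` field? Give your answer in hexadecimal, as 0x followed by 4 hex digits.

0x48C7

`width` follows `type` (8 bytes), so it starts at byte offset 8 and occupies 2 bytes.
Bytes at offsets 8..9: C7 48.
Little-endian stores the least-significant byte at the lowest address.
Reassemble most-significant byte first: 48 C7 → 0x48C7.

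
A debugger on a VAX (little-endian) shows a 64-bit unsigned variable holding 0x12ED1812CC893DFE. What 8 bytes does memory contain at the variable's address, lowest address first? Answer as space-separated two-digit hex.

FE 3D 89 CC 12 18 ED 12

Split into bytes (most-significant first): 12 ED 18 12 CC 89 3D FE.
In little-endian order the low byte comes first in memory.
So at ascending addresses the bytes are FE 3D 89 CC 12 18 ED 12.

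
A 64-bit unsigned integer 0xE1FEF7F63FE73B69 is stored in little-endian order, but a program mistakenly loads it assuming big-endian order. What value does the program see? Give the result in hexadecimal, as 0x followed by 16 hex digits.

Stored little-endian, the bytes at ascending addresses are 69 3B E7 3F F6 F7 FE E1.
Read back as big-endian, the last byte is least significant, giving 0x693BE73FF6F7FEE1.

0x693BE73FF6F7FEE1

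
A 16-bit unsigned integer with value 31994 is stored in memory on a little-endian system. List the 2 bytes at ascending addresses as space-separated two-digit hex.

FA 7C

31994 in hexadecimal, padded to 16 bits, is 0x7CFA.
Split into bytes (most-significant first): 7C FA.
Little-endian stores the least-significant byte at the lowest address.
So at ascending addresses the bytes are FA 7C.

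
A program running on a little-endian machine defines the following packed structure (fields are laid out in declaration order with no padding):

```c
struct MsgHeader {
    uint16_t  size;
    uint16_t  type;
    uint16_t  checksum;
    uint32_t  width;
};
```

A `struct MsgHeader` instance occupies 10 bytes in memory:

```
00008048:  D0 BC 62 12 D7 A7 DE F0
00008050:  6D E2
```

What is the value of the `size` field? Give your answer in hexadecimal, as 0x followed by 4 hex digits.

`size` is the first field, at byte offset 0, occupying 2 bytes.
Bytes at offsets 0..1: D0 BC.
Little-endian stores the least-significant byte at the lowest address.
Reassemble most-significant byte first: BC D0 → 0xBCD0.

0xBCD0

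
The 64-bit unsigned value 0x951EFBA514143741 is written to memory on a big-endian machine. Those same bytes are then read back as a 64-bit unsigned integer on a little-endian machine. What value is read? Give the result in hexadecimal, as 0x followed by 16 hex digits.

0x41371414A5FB1E95

Stored big-endian, the bytes at ascending addresses are 95 1E FB A5 14 14 37 41.
Read back as little-endian, the first byte is least significant, giving 0x41371414A5FB1E95.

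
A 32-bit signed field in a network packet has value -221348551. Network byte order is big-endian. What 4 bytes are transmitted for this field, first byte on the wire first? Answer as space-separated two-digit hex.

Two's complement of -221348551 in 32 bits: 221348551 = 0x0D3182C7; invert → 0xF2CE7D38; add 1 → 0xF2CE7D39.
Split into bytes (most-significant first): F2 CE 7D 39.
In big-endian order the high byte comes first in memory.
So the memory order matches the most-significant-first order: F2 CE 7D 39.

F2 CE 7D 39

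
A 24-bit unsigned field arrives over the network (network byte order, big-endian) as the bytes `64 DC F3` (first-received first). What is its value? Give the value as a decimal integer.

6610163

Big-endian: lowest address holds the most-significant byte.
The bytes are already most-significant first: 0x64DCF3.
0x64DCF3 = 6610163.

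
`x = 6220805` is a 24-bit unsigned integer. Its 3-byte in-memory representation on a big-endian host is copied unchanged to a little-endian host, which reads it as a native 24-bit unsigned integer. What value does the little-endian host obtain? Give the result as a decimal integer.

6220805 in 24-bit hexadecimal is 0x5EEC05.
Stored big-endian, the bytes at ascending addresses are 5E EC 05.
Read back as little-endian, the first byte is least significant, giving 0x05EC5E.
0x05EC5E = 388190.

388190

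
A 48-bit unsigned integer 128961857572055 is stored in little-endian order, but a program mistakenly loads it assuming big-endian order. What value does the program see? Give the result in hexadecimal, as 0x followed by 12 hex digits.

0xD7CCB5454A75

128961857572055 in 48-bit hexadecimal is 0x754A45B5CCD7.
Stored little-endian, the bytes at ascending addresses are D7 CC B5 45 4A 75.
Read back as big-endian, the last byte is least significant, giving 0xD7CCB5454A75.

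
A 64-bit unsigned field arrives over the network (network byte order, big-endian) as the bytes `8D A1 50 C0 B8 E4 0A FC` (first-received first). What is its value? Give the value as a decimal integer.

Big-endian stores the most-significant byte at the lowest address.
The bytes are already most-significant first: 0x8DA150C0B8E40AFC.
0x8DA150C0B8E40AFC = 10205527019264150268.

10205527019264150268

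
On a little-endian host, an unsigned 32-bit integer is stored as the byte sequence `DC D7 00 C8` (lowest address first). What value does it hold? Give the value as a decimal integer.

3355498460

Little-endian stores the least-significant byte at the lowest address.
Reassemble most-significant byte first: C8 00 D7 DC → 0xC800D7DC.
0xC800D7DC = 3355498460.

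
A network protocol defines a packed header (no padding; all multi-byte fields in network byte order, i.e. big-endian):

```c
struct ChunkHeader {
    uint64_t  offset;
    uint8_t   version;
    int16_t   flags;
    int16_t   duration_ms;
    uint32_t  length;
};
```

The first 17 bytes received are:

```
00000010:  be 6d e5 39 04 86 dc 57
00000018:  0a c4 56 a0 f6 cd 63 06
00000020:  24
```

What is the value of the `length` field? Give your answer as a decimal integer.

3445818916

`length` follows `offset` (8 B), `version` (1 B), `flags` (2 B), `duration_ms` (2 B), so it starts at offset 8 + 1 + 2 + 2 = 13 and occupies 4 bytes.
Bytes at offsets 13..16: CD 63 06 24.
Big-endian stores the most-significant byte at the lowest address.
The bytes are already most-significant first: 0xCD630624.
0xCD630624 = 3445818916.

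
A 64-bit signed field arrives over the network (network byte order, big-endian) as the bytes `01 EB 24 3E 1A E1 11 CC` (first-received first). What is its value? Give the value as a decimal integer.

In big-endian order the high byte comes first in memory.
The bytes are already most-significant first: 0x01EB243E1AE111CC.
0x01EB243E1AE111CC = 138244062722462156.

138244062722462156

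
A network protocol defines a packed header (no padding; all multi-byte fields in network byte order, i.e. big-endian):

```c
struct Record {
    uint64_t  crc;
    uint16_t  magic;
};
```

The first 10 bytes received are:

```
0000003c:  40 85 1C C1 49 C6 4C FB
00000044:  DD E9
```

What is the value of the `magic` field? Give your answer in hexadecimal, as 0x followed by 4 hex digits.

0xDDE9

`magic` follows `crc` (8 bytes), so it starts at byte offset 8 and occupies 2 bytes.
Bytes at offsets 8..9: DD E9.
Big-endian: lowest address holds the most-significant byte.
The bytes are already most-significant first: 0xDDE9.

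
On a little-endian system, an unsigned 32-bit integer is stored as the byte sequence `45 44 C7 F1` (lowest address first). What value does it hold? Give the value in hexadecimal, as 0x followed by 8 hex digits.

0xF1C74445

In little-endian order the low byte comes first in memory.
Reassemble most-significant byte first: F1 C7 44 45 → 0xF1C74445.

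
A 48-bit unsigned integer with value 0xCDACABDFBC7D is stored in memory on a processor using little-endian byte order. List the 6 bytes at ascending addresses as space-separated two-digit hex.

7D BC DF AB AC CD

Split into bytes (most-significant first): CD AC AB DF BC 7D.
In little-endian order the low byte comes first in memory.
So at ascending addresses the bytes are 7D BC DF AB AC CD.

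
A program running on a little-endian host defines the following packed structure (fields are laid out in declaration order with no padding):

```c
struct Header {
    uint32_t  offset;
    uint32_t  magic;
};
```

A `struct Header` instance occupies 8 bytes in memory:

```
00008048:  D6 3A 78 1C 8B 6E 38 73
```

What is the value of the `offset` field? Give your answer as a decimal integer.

477641430

`offset` is the first field, at byte offset 0, occupying 4 bytes.
Bytes at offsets 0..3: D6 3A 78 1C.
Little-endian stores the least-significant byte at the lowest address.
Reassemble most-significant byte first: 1C 78 3A D6 → 0x1C783AD6.
0x1C783AD6 = 477641430.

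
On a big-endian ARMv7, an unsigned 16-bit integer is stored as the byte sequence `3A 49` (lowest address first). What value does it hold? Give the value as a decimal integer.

Big-endian stores the most-significant byte at the lowest address.
The bytes are already most-significant first: 0x3A49.
0x3A49 = 14921.

14921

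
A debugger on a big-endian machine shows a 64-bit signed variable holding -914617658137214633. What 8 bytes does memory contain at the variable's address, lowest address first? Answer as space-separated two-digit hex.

F3 4E A0 15 F5 6E 81 57

Two's complement of -914617658137214633 in 64 bits: 914617658137214633 = 0x0CB15FEA0A917EA9; invert → 0xF34EA015F56E8156; add 1 → 0xF34EA015F56E8157.
Split into bytes (most-significant first): F3 4E A0 15 F5 6E 81 57.
Big-endian: lowest address holds the most-significant byte.
So the memory order matches the most-significant-first order: F3 4E A0 15 F5 6E 81 57.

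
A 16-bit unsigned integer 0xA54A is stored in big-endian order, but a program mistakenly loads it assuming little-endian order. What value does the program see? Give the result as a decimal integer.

Stored big-endian, the bytes at ascending addresses are A5 4A.
Read back as little-endian, the first byte is least significant, giving 0x4AA5.
0x4AA5 = 19109.

19109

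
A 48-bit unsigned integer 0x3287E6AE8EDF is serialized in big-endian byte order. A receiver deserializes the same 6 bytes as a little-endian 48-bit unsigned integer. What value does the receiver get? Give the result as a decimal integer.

245803912693554

Stored big-endian, the bytes at ascending addresses are 32 87 E6 AE 8E DF.
Read back as little-endian, the first byte is least significant, giving 0xDF8EAEE68732.
0xDF8EAEE68732 = 245803912693554.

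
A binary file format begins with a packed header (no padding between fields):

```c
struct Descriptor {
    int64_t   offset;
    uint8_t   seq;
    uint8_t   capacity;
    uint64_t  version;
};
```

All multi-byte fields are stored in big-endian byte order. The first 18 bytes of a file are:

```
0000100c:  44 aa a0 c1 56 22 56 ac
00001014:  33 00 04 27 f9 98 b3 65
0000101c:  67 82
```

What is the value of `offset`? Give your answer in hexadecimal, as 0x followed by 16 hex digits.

`offset` is the first field, at byte offset 0, occupying 8 bytes.
Bytes at offsets 0..7: 44 AA A0 C1 56 22 56 AC.
In big-endian order the high byte comes first in memory.
The bytes are already most-significant first: 0x44AAA0C1562256AC.

0x44AAA0C1562256AC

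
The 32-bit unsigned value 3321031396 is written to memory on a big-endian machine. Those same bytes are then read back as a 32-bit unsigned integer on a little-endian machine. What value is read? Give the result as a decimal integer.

3840602821

3321031396 in 32-bit hexadecimal is 0xC5F2EAE4.
Stored big-endian, the bytes at ascending addresses are C5 F2 EA E4.
Read back as little-endian, the first byte is least significant, giving 0xE4EAF2C5.
0xE4EAF2C5 = 3840602821.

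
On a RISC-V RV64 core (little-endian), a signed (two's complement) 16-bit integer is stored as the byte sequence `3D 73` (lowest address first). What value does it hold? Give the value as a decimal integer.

In little-endian order the low byte comes first in memory.
Reassemble most-significant byte first: 73 3D → 0x733D.
0x733D = 29501.

29501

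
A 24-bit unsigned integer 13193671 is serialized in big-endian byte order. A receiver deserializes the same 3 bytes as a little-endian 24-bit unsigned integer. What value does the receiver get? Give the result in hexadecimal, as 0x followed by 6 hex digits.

0xC751C9

13193671 in 24-bit hexadecimal is 0xC951C7.
Stored big-endian, the bytes at ascending addresses are C9 51 C7.
Read back as little-endian, the first byte is least significant, giving 0xC751C9.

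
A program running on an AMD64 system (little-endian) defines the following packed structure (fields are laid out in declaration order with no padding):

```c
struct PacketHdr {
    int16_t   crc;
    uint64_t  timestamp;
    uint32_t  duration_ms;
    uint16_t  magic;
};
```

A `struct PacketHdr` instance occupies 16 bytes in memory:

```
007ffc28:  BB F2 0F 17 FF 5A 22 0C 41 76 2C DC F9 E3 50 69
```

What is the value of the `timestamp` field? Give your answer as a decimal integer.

`timestamp` follows `crc` (2 bytes), so it starts at byte offset 2 and occupies 8 bytes.
Bytes at offsets 2..9: 0F 17 FF 5A 22 0C 41 76.
In little-endian order the low byte comes first in memory.
Reassemble most-significant byte first: 76 41 0C 22 5A FF 17 0F → 0x76410C225AFF170F.
0x76410C225AFF170F = 8521105311656777487.

8521105311656777487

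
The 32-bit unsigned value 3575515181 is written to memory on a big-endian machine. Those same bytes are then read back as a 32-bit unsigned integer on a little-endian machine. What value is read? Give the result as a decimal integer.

3575515181 in 32-bit hexadecimal is 0xD51E082D.
Stored big-endian, the bytes at ascending addresses are D5 1E 08 2D.
Read back as little-endian, the first byte is least significant, giving 0x2D081ED5.
0x2D081ED5 = 755506901.

755506901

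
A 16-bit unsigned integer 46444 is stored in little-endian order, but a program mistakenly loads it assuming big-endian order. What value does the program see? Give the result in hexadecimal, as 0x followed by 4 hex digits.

0x6CB5

46444 in 16-bit hexadecimal is 0xB56C.
Stored little-endian, the bytes at ascending addresses are 6C B5.
Read back as big-endian, the last byte is least significant, giving 0x6CB5.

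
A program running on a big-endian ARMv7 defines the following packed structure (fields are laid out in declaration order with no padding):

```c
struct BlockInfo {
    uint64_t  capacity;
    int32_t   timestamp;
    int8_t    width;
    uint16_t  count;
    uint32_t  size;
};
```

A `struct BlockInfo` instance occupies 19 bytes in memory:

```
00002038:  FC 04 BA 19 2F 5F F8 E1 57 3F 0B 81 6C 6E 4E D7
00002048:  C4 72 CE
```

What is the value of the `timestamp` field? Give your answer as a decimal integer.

1463749505

`timestamp` follows `capacity` (8 bytes), so it starts at byte offset 8 and occupies 4 bytes.
Bytes at offsets 8..11: 57 3F 0B 81.
Big-endian stores the most-significant byte at the lowest address.
The bytes are already most-significant first: 0x573F0B81.
0x573F0B81 = 1463749505.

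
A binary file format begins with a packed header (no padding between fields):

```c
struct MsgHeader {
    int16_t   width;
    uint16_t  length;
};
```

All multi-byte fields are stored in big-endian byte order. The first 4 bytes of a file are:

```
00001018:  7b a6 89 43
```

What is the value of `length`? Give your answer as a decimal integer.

35139

`length` follows `width` (2 bytes), so it starts at byte offset 2 and occupies 2 bytes.
Bytes at offsets 2..3: 89 43.
Big-endian: lowest address holds the most-significant byte.
The bytes are already most-significant first: 0x8943.
0x8943 = 35139.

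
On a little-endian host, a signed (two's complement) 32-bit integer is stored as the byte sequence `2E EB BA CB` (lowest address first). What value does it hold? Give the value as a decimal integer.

Little-endian stores the least-significant byte at the lowest address.
Reassemble most-significant byte first: CB BA EB 2E → 0xCBBAEB2E.
Top bit is set, so as a signed 32-bit value this is 0xCBBAEB2E − 2^32 = -876942546.

-876942546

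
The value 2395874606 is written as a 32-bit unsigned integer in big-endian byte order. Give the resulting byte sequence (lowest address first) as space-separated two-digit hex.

2395874606 in hexadecimal, padded to 32 bits, is 0x8ECE252E.
Split into bytes (most-significant first): 8E CE 25 2E.
Big-endian: lowest address holds the most-significant byte.
So the memory order matches the most-significant-first order: 8E CE 25 2E.

8E CE 25 2E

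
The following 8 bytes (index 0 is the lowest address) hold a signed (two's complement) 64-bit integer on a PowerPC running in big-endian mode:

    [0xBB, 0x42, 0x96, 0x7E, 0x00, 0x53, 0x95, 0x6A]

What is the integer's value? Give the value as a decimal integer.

-4953231172238600854

Big-endian stores the most-significant byte at the lowest address.
The bytes are already most-significant first: 0xBB42967E0053956A.
Top bit is set, so as a signed 64-bit value this is 0xBB42967E0053956A − 2^64 = -4953231172238600854.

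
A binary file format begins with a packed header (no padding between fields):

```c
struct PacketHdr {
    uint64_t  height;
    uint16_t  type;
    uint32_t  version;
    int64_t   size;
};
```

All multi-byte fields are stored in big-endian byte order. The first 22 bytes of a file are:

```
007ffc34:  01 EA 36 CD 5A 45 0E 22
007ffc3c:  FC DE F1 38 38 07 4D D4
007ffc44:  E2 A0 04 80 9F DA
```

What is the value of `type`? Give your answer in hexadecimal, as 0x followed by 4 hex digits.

`type` follows `height` (8 bytes), so it starts at byte offset 8 and occupies 2 bytes.
Bytes at offsets 8..9: FC DE.
In big-endian order the high byte comes first in memory.
The bytes are already most-significant first: 0xFCDE.

0xFCDE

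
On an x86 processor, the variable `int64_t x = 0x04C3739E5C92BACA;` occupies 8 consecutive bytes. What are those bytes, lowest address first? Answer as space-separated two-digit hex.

Split into bytes (most-significant first): 04 C3 73 9E 5C 92 BA CA.
In little-endian order the low byte comes first in memory.
So at ascending addresses the bytes are CA BA 92 5C 9E 73 C3 04.

CA BA 92 5C 9E 73 C3 04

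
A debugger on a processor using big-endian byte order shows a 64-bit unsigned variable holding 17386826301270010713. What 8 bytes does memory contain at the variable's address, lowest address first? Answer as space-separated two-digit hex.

17386826301270010713 in hexadecimal, padded to 64 bits, is 0xF14A6A66D29E2B59.
Split into bytes (most-significant first): F1 4A 6A 66 D2 9E 2B 59.
In big-endian order the high byte comes first in memory.
So the memory order matches the most-significant-first order: F1 4A 6A 66 D2 9E 2B 59.

F1 4A 6A 66 D2 9E 2B 59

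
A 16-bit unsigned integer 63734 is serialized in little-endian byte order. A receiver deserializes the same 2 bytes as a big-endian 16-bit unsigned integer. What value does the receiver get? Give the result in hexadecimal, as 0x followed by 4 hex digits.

0xF6F8

63734 in 16-bit hexadecimal is 0xF8F6.
Stored little-endian, the bytes at ascending addresses are F6 F8.
Read back as big-endian, the last byte is least significant, giving 0xF6F8.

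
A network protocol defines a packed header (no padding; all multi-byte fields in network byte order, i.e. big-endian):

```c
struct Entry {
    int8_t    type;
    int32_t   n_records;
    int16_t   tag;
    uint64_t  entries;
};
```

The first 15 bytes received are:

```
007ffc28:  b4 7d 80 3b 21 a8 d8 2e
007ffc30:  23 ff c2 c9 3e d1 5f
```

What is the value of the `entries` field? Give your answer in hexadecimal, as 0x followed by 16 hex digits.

0x2E23FFC2C93ED15F

`entries` follows `type` (1 B), `n_records` (4 B), `tag` (2 B), so it starts at offset 1 + 4 + 2 = 7 and occupies 8 bytes.
Bytes at offsets 7..14: 2E 23 FF C2 C9 3E D1 5F.
Big-endian stores the most-significant byte at the lowest address.
The bytes are already most-significant first: 0x2E23FFC2C93ED15F.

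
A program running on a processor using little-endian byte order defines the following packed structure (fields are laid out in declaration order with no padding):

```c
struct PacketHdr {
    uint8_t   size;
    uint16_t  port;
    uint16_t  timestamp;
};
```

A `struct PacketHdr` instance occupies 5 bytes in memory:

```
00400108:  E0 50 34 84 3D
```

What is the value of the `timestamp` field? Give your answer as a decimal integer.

15748

`timestamp` follows `size` (1 B), `port` (2 B), so it starts at offset 1 + 2 = 3 and occupies 2 bytes.
Bytes at offsets 3..4: 84 3D.
In little-endian order the low byte comes first in memory.
Reassemble most-significant byte first: 3D 84 → 0x3D84.
0x3D84 = 15748.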